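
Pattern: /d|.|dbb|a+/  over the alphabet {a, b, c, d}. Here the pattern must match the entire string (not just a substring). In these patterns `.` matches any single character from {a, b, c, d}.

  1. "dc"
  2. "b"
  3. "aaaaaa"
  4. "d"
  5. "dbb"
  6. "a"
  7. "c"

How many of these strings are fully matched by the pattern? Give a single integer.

1. "dc" → no match
2. "b" → match
3. "aaaaaa" → match
4. "d" → match
5. "dbb" → match
6. "a" → match
7. "c" → match
Total matched: 6

6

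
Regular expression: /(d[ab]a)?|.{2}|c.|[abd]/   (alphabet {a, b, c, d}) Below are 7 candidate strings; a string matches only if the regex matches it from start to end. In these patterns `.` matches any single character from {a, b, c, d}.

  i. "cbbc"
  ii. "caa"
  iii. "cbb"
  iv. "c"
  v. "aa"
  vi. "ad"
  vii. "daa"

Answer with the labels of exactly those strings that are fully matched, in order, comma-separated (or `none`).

v, vi, vii

i → no match
ii → no match
iii → no match
iv → no match
v → match
vi → match
vii → match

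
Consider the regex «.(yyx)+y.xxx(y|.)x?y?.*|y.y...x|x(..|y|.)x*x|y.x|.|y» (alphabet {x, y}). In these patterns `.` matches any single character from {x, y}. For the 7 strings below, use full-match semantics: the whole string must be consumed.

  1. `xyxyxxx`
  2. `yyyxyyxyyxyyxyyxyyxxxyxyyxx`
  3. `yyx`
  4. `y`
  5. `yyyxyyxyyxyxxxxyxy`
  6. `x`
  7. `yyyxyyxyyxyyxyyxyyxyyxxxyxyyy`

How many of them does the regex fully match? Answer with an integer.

6

1 → no match
2 → match
3 → match
4 → match
5 → match
6 → match
7 → match
Total matched: 6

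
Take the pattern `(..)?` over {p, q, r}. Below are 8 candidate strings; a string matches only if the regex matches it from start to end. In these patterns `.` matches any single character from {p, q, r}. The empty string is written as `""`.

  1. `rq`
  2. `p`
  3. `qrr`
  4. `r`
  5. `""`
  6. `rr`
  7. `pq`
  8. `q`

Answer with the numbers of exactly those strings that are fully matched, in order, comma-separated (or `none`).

1, 5, 6, 7

1 → match
2 → no match
3 → no match
4 → no match
5 → match
6 → match
7 → match
8 → no match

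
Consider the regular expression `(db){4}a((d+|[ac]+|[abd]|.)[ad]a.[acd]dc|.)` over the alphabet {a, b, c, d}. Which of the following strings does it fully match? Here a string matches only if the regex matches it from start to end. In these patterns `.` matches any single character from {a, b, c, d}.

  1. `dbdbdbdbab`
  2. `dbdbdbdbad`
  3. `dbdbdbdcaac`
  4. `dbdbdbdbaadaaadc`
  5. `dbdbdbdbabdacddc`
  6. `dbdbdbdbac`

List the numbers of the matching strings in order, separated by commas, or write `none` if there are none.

1, 2, 4, 5, 6

1 → match
2 → match
3 → no match
4 → match
5 → match
6 → match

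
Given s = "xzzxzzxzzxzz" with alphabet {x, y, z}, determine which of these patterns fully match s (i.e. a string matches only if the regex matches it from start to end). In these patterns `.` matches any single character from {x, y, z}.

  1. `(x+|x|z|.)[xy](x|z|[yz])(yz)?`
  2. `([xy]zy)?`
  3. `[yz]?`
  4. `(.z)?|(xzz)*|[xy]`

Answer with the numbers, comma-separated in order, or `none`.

1 → no match
2 → no match
3 → no match
4 → match

4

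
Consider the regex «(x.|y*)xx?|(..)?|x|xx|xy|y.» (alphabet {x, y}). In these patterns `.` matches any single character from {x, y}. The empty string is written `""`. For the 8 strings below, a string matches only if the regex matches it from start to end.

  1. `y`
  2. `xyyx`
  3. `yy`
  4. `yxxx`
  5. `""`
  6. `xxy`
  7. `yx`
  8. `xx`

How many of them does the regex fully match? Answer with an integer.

1 → no match
2 → no match
3 → match
4 → no match
5 → match
6 → no match
7 → match
8 → match
Total matched: 4

4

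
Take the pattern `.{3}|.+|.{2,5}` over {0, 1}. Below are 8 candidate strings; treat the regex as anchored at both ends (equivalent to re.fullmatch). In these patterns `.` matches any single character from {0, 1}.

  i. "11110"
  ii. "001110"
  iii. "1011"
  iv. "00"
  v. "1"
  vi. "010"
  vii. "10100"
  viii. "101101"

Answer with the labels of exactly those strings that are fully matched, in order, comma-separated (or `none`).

i → match
ii → match
iii → match
iv → match
v → match
vi → match
vii → match
viii → match

i, ii, iii, iv, v, vi, vii, viii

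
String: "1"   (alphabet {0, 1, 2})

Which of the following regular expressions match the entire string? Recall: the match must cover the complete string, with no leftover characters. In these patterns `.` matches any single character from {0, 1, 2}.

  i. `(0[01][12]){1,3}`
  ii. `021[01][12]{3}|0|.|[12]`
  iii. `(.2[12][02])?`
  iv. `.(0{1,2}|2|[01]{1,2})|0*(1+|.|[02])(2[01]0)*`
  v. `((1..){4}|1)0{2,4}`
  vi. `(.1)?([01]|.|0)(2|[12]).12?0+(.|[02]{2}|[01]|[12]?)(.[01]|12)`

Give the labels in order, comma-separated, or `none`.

ii, iv

i → no match — must start with "0"
ii → match
iii → no match
iv → match
v → no match — must end with "0"
vi → no match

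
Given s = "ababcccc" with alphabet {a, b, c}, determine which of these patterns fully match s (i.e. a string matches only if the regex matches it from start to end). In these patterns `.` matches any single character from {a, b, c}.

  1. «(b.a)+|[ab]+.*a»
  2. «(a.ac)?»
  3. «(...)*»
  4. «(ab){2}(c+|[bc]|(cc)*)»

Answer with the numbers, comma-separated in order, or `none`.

1 → no match — must end with "a"
2 → no match
3 → no match
4 → match

4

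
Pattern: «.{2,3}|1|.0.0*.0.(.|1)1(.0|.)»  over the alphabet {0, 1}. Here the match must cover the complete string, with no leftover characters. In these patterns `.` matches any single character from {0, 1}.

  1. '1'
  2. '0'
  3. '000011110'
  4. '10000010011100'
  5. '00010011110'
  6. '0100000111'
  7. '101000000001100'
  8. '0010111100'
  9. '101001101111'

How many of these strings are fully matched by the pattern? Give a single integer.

1. '1' → match
2. '0' → no match
3. '000011110' → no match
4 → no match
5. '00010011110' → no match
6. '0100000111' → no match
7 → match
8. '0010111100' → no match
9. '101001101111' → no match
Total matched: 2

2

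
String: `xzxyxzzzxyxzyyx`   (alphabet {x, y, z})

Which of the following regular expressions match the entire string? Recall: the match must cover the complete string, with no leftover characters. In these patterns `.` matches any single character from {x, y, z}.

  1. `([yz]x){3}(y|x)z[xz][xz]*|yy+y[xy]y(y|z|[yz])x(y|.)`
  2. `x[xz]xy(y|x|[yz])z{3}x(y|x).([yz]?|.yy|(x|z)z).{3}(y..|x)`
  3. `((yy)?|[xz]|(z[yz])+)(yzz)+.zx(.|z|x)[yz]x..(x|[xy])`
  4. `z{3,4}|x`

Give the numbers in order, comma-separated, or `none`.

2

1 → no match
2 → match
3 → no match
4 → no match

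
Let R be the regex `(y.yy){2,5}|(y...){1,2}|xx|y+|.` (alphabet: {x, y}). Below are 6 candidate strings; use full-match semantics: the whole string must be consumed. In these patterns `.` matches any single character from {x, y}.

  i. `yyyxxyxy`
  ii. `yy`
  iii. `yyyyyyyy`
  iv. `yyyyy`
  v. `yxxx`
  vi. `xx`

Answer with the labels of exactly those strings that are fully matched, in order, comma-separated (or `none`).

i → no match
ii → match
iii → match
iv → match
v → match
vi → match

ii, iii, iv, v, vi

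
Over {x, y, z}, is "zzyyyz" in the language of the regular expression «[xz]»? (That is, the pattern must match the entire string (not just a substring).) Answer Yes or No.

No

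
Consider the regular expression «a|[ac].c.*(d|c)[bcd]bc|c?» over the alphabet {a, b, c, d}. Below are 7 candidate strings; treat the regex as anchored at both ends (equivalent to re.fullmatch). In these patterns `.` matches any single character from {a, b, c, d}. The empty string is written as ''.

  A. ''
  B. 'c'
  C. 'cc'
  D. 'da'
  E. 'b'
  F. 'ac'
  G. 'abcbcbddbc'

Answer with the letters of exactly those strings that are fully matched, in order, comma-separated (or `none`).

A, B, G

A. '' → match
B. 'c' → match
C. 'cc' → no match
D. 'da' → no match
E. 'b' → no match
F. 'ac' → no match
G. 'abcbcbddbc' → match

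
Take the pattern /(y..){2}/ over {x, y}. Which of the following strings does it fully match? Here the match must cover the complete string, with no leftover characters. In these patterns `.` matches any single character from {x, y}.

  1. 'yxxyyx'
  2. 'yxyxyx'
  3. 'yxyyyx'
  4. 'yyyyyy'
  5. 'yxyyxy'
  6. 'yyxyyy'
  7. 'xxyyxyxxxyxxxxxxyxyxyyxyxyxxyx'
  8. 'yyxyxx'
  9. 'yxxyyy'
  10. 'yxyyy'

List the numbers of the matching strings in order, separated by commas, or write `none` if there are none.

1 → match
2 → no match
3 → match
4 → match
5 → match
6 → match
7 → no match — must start with 'y'
8 → match
9 → match
10 → no match

1, 3, 4, 5, 6, 8, 9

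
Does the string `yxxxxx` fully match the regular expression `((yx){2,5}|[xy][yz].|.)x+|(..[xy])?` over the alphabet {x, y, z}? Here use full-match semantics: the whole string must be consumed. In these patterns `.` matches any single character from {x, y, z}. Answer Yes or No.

Yes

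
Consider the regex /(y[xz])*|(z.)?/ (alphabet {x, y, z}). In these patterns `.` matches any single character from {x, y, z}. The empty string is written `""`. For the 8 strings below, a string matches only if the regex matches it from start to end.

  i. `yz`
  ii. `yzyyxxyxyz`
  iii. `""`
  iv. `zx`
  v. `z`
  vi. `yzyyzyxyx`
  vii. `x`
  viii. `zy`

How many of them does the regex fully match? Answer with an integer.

4

i → match
ii → no match
iii → match
iv → match
v → no match
vi → no match
vii → no match
viii → match
Total matched: 4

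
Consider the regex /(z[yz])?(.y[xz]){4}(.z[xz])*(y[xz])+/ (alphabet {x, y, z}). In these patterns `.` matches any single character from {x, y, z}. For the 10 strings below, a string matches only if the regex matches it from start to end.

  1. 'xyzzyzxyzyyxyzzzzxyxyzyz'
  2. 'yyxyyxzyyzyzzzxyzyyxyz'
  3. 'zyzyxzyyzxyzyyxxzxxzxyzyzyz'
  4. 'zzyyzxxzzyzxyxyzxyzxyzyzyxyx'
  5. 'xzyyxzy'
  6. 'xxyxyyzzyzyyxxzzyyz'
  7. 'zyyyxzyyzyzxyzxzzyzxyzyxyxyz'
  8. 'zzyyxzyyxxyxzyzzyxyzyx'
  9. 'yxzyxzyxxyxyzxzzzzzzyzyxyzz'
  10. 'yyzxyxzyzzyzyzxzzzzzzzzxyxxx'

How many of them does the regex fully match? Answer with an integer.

1 → match
2 → no match
3 → no match
4 → no match
5 → no match
6 → no match
7 → no match
8 → no match
9 → no match
10 → no match
Total matched: 1

1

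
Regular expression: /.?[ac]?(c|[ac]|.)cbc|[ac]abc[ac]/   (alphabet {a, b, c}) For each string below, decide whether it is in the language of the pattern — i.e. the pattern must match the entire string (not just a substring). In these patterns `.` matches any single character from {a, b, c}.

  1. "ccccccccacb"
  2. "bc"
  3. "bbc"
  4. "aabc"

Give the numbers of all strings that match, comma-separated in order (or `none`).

1 → no match
2 → no match
3 → no match
4 → no match

none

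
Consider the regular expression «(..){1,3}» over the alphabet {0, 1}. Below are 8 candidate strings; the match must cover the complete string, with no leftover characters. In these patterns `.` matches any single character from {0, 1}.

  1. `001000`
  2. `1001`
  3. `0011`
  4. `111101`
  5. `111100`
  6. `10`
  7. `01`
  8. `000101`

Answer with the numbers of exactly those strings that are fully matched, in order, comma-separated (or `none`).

1, 2, 3, 4, 5, 6, 7, 8

1 → match
2 → match
3 → match
4 → match
5 → match
6 → match
7 → match
8 → match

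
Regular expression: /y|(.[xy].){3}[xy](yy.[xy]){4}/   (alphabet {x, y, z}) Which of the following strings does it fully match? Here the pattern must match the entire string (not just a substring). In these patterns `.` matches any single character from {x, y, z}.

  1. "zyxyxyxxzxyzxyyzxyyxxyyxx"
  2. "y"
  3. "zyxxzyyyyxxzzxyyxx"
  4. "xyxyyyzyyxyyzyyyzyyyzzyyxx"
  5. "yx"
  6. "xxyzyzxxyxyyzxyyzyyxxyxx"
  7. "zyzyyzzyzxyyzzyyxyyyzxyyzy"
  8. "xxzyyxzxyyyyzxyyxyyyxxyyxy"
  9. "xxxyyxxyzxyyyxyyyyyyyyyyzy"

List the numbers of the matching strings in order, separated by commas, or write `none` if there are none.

1 → no match
2 → match
3 → no match
4 → no match
5 → no match
6 → no match
7 → no match
8 → match
9 → match

2, 8, 9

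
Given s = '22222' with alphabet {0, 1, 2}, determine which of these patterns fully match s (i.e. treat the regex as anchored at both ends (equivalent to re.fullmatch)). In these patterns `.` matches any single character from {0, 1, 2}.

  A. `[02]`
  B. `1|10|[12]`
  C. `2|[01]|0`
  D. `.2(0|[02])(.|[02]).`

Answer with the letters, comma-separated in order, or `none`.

A → no match
B → no match
C → no match
D → match

D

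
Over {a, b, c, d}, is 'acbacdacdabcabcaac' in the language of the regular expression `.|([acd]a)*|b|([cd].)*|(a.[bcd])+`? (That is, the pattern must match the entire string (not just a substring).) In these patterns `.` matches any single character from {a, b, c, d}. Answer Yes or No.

Yes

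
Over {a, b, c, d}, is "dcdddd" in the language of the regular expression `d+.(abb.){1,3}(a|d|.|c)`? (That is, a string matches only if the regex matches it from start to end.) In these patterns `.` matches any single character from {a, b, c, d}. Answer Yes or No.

No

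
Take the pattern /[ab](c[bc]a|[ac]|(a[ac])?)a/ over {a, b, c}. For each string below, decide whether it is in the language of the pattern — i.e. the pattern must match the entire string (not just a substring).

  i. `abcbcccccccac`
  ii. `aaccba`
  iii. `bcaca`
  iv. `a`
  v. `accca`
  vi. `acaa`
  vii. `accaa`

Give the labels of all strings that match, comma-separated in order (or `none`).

i → no match — must end with `a`
ii → no match
iii → no match
iv → no match
v → no match
vi → no match
vii → match

vii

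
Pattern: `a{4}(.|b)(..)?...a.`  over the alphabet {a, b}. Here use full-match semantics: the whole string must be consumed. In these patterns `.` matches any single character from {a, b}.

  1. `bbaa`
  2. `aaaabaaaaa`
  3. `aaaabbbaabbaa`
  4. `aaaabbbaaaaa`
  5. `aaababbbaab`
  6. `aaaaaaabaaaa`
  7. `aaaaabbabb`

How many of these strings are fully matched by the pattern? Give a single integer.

1. `bbaa` → no match — must start with `a`
2. `aaaabaaaaa` → match
3 → no match
4. `aaaabbbaaaaa` → match
5. `aaababbbaab` → no match
6. `aaaaaaabaaaa` → match
7. `aaaaabbabb` → no match
Total matched: 3

3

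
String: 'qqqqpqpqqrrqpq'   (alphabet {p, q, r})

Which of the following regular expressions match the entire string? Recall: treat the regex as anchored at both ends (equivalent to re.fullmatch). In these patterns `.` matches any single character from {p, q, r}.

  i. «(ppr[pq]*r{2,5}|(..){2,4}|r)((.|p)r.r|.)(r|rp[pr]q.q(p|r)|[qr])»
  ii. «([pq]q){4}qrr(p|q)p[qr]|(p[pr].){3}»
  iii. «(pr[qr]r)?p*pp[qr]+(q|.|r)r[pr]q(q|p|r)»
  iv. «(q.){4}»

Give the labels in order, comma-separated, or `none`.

ii

i → no match
ii → match
iii → no match
iv → no match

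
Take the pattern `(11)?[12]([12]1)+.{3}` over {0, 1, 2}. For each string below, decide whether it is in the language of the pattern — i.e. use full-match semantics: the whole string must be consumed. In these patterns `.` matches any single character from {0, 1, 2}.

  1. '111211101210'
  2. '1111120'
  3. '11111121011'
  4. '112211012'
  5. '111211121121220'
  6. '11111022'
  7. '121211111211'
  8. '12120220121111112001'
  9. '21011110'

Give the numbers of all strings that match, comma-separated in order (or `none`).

6, 7

1 → no match
2 → no match
3 → no match
4 → no match
5 → no match
6 → match
7 → match
8 → no match
9 → no match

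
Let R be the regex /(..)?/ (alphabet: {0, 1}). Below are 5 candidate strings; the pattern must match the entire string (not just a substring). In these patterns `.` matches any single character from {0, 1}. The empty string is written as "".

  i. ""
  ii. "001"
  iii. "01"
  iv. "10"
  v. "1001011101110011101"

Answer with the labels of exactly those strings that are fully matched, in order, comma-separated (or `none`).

i, iii, iv

i. "" → match
ii. "001" → no match
iii. "01" → match
iv. "10" → match
v → no match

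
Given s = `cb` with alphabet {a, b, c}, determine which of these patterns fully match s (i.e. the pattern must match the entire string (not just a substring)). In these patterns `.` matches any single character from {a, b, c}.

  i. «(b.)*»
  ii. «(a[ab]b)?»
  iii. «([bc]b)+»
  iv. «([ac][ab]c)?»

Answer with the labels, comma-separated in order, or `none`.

iii

i → no match
ii → no match
iii → match
iv → no match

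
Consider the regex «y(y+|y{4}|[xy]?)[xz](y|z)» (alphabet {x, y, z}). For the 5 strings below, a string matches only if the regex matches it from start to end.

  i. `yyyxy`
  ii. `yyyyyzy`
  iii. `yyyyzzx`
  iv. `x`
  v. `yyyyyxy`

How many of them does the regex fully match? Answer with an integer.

i → match
ii → match
iii → no match
iv → no match — must start with `y`
v → match
Total matched: 3

3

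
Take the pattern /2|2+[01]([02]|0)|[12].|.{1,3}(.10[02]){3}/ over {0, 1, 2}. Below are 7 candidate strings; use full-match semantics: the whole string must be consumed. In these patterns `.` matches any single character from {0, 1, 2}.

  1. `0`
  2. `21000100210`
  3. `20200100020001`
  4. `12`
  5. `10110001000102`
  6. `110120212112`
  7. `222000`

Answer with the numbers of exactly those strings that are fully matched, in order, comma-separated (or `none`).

1 → no match
2 → no match
3 → no match
4 → match
5 → match
6 → no match
7 → no match

4, 5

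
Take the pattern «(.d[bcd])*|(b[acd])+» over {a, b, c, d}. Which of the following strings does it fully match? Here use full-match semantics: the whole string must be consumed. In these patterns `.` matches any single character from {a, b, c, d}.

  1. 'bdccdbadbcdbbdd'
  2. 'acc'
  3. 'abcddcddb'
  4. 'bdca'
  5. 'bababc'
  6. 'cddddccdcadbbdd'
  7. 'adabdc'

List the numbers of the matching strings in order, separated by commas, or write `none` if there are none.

1 → match
2 → no match
3 → no match
4 → no match
5 → match
6 → match
7 → no match

1, 5, 6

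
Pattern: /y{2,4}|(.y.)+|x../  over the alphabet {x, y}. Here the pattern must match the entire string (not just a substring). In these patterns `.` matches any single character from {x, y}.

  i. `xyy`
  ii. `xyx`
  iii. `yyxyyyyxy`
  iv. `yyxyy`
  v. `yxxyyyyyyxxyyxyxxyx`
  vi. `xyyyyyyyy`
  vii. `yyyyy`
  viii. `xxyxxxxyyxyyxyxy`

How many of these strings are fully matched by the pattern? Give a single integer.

3

i → match
ii → match
iii → no match
iv → no match
v → no match
vi → match
vii → no match
viii → no match
Total matched: 3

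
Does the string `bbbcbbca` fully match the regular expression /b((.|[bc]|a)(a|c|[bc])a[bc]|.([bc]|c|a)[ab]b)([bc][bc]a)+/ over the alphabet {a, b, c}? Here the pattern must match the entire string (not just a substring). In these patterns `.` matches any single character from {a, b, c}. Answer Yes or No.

No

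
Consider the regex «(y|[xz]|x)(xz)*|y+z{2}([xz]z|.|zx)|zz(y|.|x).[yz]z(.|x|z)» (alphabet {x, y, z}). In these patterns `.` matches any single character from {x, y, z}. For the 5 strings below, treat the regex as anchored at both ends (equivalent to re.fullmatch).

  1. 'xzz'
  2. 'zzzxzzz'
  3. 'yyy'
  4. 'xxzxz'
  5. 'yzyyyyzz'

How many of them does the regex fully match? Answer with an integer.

2

1. 'xzz' → no match
2. 'zzzxzzz' → match
3. 'yyy' → no match
4. 'xxzxz' → match
5. 'yzyyyyzz' → no match
Total matched: 2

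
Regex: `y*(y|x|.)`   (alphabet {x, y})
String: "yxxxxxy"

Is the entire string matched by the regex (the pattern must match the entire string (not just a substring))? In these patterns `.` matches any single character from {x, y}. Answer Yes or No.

No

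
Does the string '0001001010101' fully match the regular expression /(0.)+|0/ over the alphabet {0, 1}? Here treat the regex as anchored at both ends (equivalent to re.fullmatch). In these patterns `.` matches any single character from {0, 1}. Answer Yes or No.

No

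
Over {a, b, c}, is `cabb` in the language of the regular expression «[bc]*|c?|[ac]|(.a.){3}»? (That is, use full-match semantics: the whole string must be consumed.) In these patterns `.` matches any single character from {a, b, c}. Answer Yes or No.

No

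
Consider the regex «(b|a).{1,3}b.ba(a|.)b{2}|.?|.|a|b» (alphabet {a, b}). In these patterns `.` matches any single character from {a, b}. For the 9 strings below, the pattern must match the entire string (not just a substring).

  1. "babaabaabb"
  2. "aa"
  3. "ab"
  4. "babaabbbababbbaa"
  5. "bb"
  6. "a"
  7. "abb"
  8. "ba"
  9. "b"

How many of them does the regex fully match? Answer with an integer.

1 → no match
2 → no match
3 → no match
4 → no match
5 → no match
6 → match
7 → no match
8 → no match
9 → match
Total matched: 2

2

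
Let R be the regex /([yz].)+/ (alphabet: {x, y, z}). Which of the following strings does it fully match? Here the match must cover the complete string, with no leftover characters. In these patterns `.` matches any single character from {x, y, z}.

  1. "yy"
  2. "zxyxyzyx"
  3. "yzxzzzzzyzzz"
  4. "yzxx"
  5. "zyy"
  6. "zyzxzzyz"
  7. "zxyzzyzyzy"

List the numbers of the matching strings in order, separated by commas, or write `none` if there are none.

1. "yy" → match
2. "zxyxyzyx" → match
3. "yzxzzzzzyzzz" → no match
4. "yzxx" → no match
5. "zyy" → no match
6. "zyzxzzyz" → match
7. "zxyzzyzyzy" → match

1, 2, 6, 7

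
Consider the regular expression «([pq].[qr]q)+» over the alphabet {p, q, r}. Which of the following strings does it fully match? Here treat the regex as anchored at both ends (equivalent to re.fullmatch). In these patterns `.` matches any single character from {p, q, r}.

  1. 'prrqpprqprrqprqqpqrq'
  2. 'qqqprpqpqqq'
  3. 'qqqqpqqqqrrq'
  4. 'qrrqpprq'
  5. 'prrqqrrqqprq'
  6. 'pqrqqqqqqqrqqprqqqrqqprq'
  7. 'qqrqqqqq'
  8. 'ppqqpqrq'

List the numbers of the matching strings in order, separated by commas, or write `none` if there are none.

1, 3, 4, 5, 6, 7, 8

1 → match
2. 'qqqprpqpqqq' → no match
3. 'qqqqpqqqqrrq' → match
4. 'qrrqpprq' → match
5. 'prrqqrrqqprq' → match
6 → match
7. 'qqrqqqqq' → match
8. 'ppqqpqrq' → match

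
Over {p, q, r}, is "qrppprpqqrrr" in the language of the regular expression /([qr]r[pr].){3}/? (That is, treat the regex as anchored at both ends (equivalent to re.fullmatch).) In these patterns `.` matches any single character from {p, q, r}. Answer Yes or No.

No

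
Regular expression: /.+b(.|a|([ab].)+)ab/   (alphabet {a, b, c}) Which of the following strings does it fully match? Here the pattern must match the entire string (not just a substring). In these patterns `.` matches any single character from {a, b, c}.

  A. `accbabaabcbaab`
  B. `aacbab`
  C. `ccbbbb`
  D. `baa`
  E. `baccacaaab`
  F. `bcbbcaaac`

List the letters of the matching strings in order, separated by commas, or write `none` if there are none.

A → match
B → no match
C → no match — must end with `ab`
D → no match — must end with `ab`
E → no match
F → no match — must end with `ab`

A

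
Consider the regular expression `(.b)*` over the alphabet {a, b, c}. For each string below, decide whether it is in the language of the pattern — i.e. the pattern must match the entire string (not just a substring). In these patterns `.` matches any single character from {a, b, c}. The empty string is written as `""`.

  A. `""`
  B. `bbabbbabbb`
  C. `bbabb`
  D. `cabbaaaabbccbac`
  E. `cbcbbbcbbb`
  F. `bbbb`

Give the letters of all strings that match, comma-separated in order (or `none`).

A. `""` → match
B. `bbabbbabbb` → match
C. `bbabb` → no match
D → no match
E. `cbcbbbcbbb` → match
F. `bbbb` → match

A, B, E, F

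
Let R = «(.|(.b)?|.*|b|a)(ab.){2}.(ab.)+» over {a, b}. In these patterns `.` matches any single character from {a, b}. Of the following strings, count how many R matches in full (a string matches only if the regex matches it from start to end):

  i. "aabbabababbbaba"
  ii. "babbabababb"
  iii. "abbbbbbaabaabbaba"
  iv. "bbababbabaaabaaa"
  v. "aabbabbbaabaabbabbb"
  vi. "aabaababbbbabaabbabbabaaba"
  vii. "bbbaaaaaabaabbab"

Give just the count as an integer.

i → no match
ii → match
iii → no match
iv → no match
v → no match
vi → no match
vii → no match
Total matched: 1

1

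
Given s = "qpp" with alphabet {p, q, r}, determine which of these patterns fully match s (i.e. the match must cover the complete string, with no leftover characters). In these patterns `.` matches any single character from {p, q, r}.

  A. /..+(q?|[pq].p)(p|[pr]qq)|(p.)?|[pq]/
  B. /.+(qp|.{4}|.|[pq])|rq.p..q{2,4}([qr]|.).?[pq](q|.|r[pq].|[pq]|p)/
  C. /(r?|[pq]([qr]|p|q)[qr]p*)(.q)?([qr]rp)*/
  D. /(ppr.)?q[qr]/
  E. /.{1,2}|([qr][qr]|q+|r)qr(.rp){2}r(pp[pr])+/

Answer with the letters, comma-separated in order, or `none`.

A, B

A → match
B → match
C → no match
D → no match
E → no match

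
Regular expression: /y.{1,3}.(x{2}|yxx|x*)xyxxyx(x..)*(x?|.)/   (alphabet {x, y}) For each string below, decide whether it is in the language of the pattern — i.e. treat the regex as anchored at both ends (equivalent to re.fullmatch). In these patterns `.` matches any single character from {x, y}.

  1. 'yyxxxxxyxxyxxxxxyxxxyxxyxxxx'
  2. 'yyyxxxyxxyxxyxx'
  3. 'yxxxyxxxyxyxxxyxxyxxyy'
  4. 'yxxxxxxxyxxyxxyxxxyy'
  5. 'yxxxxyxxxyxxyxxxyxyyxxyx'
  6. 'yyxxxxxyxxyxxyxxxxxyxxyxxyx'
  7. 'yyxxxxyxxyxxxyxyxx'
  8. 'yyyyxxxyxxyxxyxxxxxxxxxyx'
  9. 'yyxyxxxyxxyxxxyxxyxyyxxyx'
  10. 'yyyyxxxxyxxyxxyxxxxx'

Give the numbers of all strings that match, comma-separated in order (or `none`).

1 → match
2 → match
3 → no match
4 → match
5 → match
6 → match
7 → match
8 → match
9 → match
10 → match

1, 2, 4, 5, 6, 7, 8, 9, 10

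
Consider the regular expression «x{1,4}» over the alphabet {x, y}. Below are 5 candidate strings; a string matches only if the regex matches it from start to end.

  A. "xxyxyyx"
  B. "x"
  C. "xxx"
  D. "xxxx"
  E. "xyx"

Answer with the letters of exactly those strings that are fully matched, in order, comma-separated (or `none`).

B, C, D

A → no match
B → match
C → match
D → match
E → no match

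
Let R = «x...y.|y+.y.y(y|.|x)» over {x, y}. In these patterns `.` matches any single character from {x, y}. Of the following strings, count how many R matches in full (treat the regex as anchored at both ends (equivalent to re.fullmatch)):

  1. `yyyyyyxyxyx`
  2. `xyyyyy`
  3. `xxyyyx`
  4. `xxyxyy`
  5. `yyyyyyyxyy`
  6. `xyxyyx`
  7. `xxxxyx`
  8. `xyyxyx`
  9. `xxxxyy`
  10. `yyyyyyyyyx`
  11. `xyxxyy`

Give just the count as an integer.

11

1 → match
2 → match
3 → match
4 → match
5 → match
6 → match
7 → match
8 → match
9 → match
10 → match
11 → match
Total matched: 11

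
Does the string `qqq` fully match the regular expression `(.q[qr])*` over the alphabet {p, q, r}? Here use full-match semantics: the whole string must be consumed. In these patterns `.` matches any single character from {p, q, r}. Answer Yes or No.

Yes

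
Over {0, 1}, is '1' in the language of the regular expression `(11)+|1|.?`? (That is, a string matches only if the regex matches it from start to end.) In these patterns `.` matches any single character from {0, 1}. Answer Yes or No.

Yes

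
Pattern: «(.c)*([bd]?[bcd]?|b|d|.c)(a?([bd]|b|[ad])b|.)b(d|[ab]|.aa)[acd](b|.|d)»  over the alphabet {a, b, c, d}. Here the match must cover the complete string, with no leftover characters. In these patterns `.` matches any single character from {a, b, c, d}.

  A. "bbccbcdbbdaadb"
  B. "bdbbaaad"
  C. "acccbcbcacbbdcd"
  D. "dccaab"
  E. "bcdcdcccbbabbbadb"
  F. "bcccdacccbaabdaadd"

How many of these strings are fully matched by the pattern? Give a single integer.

A → no match
B → match
C → match
D → no match
E → match
F → no match
Total matched: 3

3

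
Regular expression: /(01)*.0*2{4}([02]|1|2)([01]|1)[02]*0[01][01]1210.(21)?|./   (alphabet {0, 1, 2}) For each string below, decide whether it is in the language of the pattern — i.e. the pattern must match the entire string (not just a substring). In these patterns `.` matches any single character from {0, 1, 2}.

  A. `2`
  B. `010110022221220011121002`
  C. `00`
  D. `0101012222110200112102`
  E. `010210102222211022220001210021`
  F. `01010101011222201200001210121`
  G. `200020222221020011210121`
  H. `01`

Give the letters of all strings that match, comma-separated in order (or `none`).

A, F

A → match
B → no match
C → no match
D → no match
E → no match
F → match
G → no match
H → no match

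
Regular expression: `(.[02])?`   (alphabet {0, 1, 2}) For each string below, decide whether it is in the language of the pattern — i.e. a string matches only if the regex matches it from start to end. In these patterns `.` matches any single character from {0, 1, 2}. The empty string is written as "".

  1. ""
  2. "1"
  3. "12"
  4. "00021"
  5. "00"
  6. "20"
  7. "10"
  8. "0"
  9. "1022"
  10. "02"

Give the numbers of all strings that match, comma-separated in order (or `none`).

1 → match
2 → no match
3 → match
4 → no match
5 → match
6 → match
7 → match
8 → no match
9 → no match
10 → match

1, 3, 5, 6, 7, 10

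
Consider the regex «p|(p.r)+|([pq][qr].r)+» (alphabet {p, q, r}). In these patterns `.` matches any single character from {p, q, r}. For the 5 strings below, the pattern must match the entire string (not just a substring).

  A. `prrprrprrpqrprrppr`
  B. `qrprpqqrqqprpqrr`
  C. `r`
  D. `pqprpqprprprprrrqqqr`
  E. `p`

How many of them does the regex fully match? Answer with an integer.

4

A → match
B → match
C → no match
D → match
E → match
Total matched: 4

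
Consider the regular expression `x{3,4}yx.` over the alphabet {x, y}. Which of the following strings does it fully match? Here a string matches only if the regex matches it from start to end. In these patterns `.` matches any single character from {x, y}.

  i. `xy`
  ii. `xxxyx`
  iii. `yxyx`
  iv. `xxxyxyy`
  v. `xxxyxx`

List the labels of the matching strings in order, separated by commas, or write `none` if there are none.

v

i → no match
ii → no match
iii → no match — must start with `x`
iv → no match
v → match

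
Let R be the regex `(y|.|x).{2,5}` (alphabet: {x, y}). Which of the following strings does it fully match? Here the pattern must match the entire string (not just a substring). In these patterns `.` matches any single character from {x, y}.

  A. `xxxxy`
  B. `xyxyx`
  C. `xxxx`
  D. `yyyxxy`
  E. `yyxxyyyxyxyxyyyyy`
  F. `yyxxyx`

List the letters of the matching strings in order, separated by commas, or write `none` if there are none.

A → match
B → match
C → match
D → match
E → no match
F → match

A, B, C, D, F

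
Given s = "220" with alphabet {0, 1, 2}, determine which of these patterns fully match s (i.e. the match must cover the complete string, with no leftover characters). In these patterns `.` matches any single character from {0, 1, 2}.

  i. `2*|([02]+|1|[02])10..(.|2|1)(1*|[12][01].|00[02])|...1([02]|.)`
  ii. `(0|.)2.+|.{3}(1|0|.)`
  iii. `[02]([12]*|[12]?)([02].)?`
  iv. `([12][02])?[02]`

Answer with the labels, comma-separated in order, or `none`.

ii, iii, iv

i → no match
ii → match
iii → match
iv → match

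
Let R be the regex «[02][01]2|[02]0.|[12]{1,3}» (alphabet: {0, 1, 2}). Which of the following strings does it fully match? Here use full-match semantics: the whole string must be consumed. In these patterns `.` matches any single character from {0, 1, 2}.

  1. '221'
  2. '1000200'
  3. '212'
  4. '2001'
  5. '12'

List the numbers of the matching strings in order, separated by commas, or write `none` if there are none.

1, 3, 5

1 → match
2 → no match
3 → match
4 → no match
5 → match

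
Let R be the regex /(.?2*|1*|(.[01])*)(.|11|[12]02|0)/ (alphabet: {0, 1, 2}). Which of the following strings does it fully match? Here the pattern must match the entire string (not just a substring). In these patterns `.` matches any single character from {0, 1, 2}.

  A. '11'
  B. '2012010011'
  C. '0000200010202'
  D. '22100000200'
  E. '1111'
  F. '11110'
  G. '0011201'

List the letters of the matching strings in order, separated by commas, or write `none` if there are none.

A, C, E, F, G

A → match
B → no match
C → match
D → no match
E → match
F → match
G → match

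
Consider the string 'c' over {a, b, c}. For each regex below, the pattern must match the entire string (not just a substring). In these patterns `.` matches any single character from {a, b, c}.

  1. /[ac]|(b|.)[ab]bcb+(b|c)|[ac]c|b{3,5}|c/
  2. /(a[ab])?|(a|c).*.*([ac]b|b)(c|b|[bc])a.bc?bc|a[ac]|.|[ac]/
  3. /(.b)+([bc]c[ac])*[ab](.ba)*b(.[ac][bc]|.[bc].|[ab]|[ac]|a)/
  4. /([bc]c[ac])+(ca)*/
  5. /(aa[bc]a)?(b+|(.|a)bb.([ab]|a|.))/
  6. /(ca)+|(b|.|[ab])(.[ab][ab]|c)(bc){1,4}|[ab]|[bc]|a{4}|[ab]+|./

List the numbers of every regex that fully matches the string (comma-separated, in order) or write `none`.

1 → match
2 → match
3 → no match
4 → no match
5 → no match
6 → match

1, 2, 6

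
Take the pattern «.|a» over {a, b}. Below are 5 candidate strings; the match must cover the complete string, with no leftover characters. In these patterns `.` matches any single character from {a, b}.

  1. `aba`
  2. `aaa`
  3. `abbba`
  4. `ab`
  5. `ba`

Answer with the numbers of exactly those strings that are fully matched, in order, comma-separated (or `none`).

1 → no match
2 → no match
3 → no match
4 → no match
5 → no match

none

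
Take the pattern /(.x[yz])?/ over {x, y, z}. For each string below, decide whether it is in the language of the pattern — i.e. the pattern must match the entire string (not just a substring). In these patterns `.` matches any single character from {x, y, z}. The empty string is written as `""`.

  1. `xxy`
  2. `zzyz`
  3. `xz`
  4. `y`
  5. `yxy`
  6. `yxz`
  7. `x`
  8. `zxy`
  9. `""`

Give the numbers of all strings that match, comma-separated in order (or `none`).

1 → match
2 → no match
3 → no match
4 → no match
5 → match
6 → match
7 → no match
8 → match
9 → match

1, 5, 6, 8, 9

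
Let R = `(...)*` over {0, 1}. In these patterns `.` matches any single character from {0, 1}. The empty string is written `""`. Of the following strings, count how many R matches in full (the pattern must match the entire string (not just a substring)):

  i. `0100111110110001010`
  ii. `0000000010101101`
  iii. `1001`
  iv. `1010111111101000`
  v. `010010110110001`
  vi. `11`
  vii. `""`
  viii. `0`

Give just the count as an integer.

2

i → no match
ii → no match
iii. `1001` → no match
iv → no match
v → match
vi. `11` → no match
vii. `""` → match
viii. `0` → no match
Total matched: 2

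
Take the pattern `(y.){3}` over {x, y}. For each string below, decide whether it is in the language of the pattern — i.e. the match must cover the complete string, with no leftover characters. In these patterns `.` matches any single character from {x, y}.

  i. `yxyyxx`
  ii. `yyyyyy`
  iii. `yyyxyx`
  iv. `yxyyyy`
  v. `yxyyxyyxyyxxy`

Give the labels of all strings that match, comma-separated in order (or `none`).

ii, iii, iv

i → no match
ii → match
iii → match
iv → match
v → no match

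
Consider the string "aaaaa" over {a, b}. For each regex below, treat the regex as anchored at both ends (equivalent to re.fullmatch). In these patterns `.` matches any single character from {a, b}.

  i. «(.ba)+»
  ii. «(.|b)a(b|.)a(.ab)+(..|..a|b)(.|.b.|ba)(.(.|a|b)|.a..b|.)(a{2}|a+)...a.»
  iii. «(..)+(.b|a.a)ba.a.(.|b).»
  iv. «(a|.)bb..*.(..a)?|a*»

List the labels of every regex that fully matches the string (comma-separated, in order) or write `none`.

iv

i → no match — must end with "ba"
ii → no match
iii → no match
iv → match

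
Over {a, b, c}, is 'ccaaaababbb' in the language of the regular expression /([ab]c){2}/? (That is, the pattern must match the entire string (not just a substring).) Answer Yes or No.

Every match must end with 'c', but 'ccaaaababbb' does not.

No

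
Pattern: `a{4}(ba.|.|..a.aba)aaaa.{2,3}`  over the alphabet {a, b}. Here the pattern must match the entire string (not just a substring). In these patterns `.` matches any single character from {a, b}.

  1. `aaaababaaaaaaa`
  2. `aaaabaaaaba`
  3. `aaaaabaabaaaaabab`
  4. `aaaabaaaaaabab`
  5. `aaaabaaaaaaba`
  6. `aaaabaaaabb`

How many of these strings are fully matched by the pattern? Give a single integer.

1 → match
2. `aaaabaaaaba` → match
3 → no match
4 → match
5 → match
6. `aaaabaaaabb` → match
Total matched: 5

5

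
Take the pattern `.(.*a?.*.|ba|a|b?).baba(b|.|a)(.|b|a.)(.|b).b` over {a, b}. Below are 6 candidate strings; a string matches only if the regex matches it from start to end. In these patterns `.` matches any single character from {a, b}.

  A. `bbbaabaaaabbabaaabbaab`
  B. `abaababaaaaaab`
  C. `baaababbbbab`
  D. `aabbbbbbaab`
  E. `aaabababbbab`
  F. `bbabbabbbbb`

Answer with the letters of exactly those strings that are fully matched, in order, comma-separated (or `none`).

A → no match
B → match
C → no match
D → no match
E → match
F → no match

B, E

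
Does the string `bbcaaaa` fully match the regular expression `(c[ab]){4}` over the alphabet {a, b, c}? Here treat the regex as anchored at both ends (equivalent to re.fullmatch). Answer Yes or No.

Every match must start with `c`, but `bbcaaaa` does not.

No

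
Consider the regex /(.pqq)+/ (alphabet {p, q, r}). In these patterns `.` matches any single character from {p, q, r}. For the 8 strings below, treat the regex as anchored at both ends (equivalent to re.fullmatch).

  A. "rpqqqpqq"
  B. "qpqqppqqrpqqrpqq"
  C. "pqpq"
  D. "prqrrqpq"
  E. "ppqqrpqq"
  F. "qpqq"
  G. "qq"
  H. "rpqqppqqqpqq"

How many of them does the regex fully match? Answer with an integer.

5

A → match
B → match
C → no match — must end with "pqq"
D → no match — must end with "pqq"
E → match
F → match
G → no match — must end with "pqq"
H → match
Total matched: 5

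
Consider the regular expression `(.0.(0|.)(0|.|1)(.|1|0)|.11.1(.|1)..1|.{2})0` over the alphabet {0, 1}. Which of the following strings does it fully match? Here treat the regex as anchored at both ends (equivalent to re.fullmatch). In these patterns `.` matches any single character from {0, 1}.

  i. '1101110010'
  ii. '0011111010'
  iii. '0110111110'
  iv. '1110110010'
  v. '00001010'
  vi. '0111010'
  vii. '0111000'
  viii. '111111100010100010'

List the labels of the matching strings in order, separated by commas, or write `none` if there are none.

iii, iv

i → no match
ii → no match
iii → match
iv → match
v → no match
vi → no match
vii → no match
viii → no match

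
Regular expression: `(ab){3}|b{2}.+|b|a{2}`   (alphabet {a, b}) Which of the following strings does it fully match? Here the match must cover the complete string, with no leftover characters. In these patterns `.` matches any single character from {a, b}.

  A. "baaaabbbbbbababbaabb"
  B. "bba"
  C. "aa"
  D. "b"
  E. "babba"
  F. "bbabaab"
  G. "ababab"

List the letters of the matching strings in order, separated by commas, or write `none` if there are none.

A → no match
B. "bba" → match
C. "aa" → match
D. "b" → match
E. "babba" → no match
F. "bbabaab" → match
G. "ababab" → match

B, C, D, F, G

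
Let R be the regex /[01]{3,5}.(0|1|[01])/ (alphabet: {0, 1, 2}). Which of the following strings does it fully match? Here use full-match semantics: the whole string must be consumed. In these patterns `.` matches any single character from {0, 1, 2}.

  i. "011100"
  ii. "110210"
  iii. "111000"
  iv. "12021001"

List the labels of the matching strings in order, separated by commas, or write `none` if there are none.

i. "011100" → match
ii. "110210" → no match
iii. "111000" → match
iv. "12021001" → no match

i, iii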